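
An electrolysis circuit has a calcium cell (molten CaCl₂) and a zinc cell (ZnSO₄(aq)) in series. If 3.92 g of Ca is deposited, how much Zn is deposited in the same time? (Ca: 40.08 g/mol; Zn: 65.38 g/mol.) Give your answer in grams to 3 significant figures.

n(Ca) = 3.92 / 40.08 = 0.09780 mol
Ca²⁺ + 2e⁻ → Ca, so n(e⁻) = 2 × 0.09780 = 0.1956 mol
In series, the same 0.1956 mol of electrons flows through the second cell.
Zn²⁺ + 2e⁻ → Zn, so n(Zn) = 0.1956 / 2 = 0.09780 mol
m(Zn) = 0.09780 × 65.38 = 6.39 g

6.39 g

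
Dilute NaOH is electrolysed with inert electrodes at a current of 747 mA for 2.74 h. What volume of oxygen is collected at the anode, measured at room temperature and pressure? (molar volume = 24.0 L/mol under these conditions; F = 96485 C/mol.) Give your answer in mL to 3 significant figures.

Charge passed = 0.747 × 9864 = 7368 C
Moles of electrons = 7368 / 96485 = 0.07636 mol
2H₂O → O₂ + 4H⁺ + 4e⁻, so n(O₂) = 0.07636 / 4 = 0.01909 mol
V = 0.01909 × 24.0 = 0.4582 L
= 458 mL

458 mL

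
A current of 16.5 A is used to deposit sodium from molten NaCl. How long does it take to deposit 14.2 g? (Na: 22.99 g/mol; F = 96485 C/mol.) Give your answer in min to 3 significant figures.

60.2 min

n(Na) = 14.2 / 22.99 = 0.6177 mol
Na⁺ + e⁻ → Na, so n(e⁻) = 0.6177 mol
Q = 0.6177 × 96485 = 59600 C
t = Q / I = 59600 / 16.5 = 3612 s = 60.2 min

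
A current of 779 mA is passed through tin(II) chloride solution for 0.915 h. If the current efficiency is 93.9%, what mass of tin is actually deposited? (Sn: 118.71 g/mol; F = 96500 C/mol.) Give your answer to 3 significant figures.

1.48 g

Q = 0.779 × 3294 = 2566 C
n(e⁻) = 2566 / 96500 = 0.02659 mol
Sn²⁺ + 2e⁻ → Sn, so theoretical m(Sn) = 0.01330 × 118.71 = 1.579 g
Actual mass = 93.9% × 1.579 = 1.48 g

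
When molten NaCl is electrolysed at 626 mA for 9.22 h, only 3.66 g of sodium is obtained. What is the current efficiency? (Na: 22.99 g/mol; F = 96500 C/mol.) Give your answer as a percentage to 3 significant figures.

Q = 0.626 × 33192 = 20780 C
n(e⁻) = 20780 / 96500 = 0.2153 mol
Na⁺ + e⁻ → Na, so theoretical n(Na) = 0.2153 mol → 4.950 g
Efficiency = 3.66 / 4.950 = 0.7394 = 73.9%

73.9%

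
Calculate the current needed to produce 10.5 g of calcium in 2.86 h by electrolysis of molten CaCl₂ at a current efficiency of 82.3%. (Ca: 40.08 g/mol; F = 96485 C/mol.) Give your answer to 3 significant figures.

5.97 A

n(Ca) = 10.5 / 40.08 = 0.2620 mol
Ca²⁺ + 2e⁻ → Ca, so n(e⁻) = 2 × 0.2620 = 0.5240 mol
Q = 0.5240 × 96485 / 0.823 = 61430 C
I = Q / t = 61430 / 10296 s = 5.97 A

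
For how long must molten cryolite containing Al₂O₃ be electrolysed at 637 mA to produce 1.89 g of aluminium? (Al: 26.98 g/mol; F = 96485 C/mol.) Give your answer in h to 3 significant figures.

8.84 h

n(Al) = 1.89 / 26.98 = 0.07005 mol
Al³⁺ + 3e⁻ → Al, so n(e⁻) = 3 × 0.07005 = 0.2102 mol
Q = 0.2102 × 96485 = 20280 C
t = Q / I = 20280 / 0.637 = 31840 s = 8.84 h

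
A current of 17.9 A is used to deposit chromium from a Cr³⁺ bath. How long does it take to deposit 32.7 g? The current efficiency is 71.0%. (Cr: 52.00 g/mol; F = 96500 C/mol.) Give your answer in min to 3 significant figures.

n(Cr) = 32.7 / 52.00 = 0.6288 mol
Cr³⁺ + 3e⁻ → Cr, so n(e⁻) = 3 × 0.6288 = 1.886 mol
Q = 1.886 × 96500 / 0.710 = 2.563×10^5 C
t = Q / I = 2.563×10^5 / 17.9 = 14320 s = 239 min

239 min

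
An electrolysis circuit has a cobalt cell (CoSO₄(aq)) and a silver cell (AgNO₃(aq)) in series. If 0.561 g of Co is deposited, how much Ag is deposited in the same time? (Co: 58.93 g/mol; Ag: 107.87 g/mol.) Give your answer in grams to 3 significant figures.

n(Co) = 0.561 / 58.93 = 0.009520 mol
Co²⁺ + 2e⁻ → Co, so n(e⁻) = 2 × 0.009520 = 0.01904 mol
Same current for the same time ⇒ same n(e⁻) = 0.01904 mol in both cells.
Ag⁺ + e⁻ → Ag, so n(Ag) = 0.01904 mol
m(Ag) = 0.01904 × 107.87 = 2.05 g

2.05 g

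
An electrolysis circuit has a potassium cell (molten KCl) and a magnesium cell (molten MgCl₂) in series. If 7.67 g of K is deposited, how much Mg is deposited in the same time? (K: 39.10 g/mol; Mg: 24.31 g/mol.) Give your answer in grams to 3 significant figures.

n(K) = 7.67 / 39.10 = 0.1962 mol
K⁺ + e⁻ → K, so n(e⁻) = 0.1962 mol
In series, the same 0.1962 mol of electrons flows through the second cell.
Mg²⁺ + 2e⁻ → Mg, so n(Mg) = 0.1962 / 2 = 0.09810 mol
m(Mg) = 0.09810 × 24.31 = 2.38 g

2.38 g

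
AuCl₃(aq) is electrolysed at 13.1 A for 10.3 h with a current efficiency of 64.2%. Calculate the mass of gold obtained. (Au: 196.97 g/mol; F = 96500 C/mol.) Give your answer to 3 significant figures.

Q = 13.1 × 37080 = 4.857×10^5 C
n(e⁻) = 4.857×10^5 / 96500 = 5.033 mol
Au³⁺ + 3e⁻ → Au, so theoretical m(Au) = 1.678 × 196.97 = 330.5 g
Actual mass = 64.2% × 330.5 = 212 g

212 g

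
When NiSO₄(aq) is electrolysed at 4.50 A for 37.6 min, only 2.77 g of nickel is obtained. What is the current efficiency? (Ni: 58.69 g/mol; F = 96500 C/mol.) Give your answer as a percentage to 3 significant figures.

89.7%

Q = 4.50 × 2256 = 10150 C
n(e⁻) = 10150 / 96500 = 0.1052 mol
Ni²⁺ + 2e⁻ → Ni, so theoretical n(Ni) = 0.05260 mol → 3.087 g
Efficiency = 2.77 / 3.087 = 0.8973 = 89.7%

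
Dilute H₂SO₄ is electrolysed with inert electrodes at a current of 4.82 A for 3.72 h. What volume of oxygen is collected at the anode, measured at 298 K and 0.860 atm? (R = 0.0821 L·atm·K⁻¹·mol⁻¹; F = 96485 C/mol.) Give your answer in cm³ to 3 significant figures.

4760 cm³

Q = It = 4.82 × 13392 = 64550 C
Moles of electrons = 64550 / 96485 = 0.6690 mol
2H₂O → O₂ + 4H⁺ + 4e⁻, so n(O₂) = 0.6690 / 4 = 0.1673 mol
V = nRT/P = 0.1673 × 0.0821 × 298 / 0.860 = 4.759 L
= 4760 cm³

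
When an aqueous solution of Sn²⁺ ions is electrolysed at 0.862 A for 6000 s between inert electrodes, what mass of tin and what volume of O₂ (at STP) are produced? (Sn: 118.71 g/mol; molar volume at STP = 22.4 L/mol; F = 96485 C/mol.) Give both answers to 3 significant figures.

Q = 0.862 × 6000 = 5172 C; n(e⁻) = 5172 / 96485 = 0.05360 mol
Cathode: Sn²⁺ + 2e⁻ → Sn → n(Sn) = 0.05360/2 = 0.02680 mol → 3.18 g
Anode: 2H₂O → O₂ + 4H⁺ + 4e⁻ → n(O₂) = 0.05360/4 = 0.01340 mol → 0.300 L

3.18 g Sn; 0.300 L O₂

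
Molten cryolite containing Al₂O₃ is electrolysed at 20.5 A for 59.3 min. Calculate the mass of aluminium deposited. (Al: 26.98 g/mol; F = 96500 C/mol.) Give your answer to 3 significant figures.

6.80 g

Q = 20.5 A × 3558 s = 72940 C
n(e⁻) = 72940 / 96500 = 0.7559 mol
Al³⁺ + 3e⁻ → Al, so n(Al) = 0.7559 / 3 = 0.2520 mol
m = 0.2520 × 26.98 = 6.80 g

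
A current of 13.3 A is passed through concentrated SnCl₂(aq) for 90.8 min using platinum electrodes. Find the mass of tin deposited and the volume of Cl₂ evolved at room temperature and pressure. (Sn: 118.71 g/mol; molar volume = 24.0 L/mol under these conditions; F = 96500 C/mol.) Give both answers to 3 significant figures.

44.6 g Sn; 9.01 L Cl₂

Q = 13.3 × 5448 = 72460 C; n(e⁻) = 72460 / 96500 = 0.7509 mol
Cathode: Sn²⁺ + 2e⁻ → Sn → n(Sn) = 0.7509/2 = 0.3755 mol → 44.6 g
Anode: 2Cl⁻ → Cl₂ + 2e⁻ → n(Cl₂) = 0.7509/2 = 0.3755 mol → 9.01 L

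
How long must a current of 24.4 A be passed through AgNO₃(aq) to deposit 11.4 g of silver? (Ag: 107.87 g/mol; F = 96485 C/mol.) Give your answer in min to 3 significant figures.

6.97 min

n(Ag) = 11.4 / 107.87 = 0.1057 mol
Ag⁺ + e⁻ → Ag, so n(e⁻) = 0.1057 mol
Q = 0.1057 × 96485 = 10200 C
t = Q / I = 10200 / 24.4 = 418.0 s = 6.97 min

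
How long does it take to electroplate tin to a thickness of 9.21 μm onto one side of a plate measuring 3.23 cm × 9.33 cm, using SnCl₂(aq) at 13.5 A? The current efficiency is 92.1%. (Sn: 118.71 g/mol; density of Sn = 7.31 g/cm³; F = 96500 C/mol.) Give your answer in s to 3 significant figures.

Plated area = 3.23 × 9.33 = 30.14 cm²
Volume = 30.14 × 9.21×10⁻⁴ cm = 0.02776 cm³
m(Sn) = 0.02776 × 7.31 = 0.2029 g
n(Sn) = 0.2029 / 118.71 = 0.001709 mol; n(e⁻) = 2 × 0.001709 = 0.003418 mol
Q = 0.003418 × 96500 / 0.921 = 358.1 C
t = 358.1 / 13.5 = 26.53 s

26.5 s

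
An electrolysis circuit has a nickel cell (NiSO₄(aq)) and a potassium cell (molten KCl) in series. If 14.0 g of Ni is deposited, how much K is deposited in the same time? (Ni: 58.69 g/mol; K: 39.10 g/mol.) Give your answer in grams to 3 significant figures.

18.7 g

n(Ni) = 14.0 / 58.69 = 0.2385 mol
Ni²⁺ + 2e⁻ → Ni, so n(e⁻) = 2 × 0.2385 = 0.4770 mol
Same current for the same time ⇒ same n(e⁻) = 0.4770 mol in both cells.
K⁺ + e⁻ → K, so n(K) = 0.4770 mol
m(K) = 0.4770 × 39.10 = 18.7 g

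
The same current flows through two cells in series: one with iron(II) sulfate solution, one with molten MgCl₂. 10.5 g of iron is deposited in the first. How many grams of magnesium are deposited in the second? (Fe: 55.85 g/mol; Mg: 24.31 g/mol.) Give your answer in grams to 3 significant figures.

4.57 g

n(Fe) = 10.5 / 55.85 = 0.1880 mol
Fe²⁺ + 2e⁻ → Fe, so n(e⁻) = 2 × 0.1880 = 0.3760 mol
Same current for the same time ⇒ same n(e⁻) = 0.3760 mol in both cells.
Mg²⁺ + 2e⁻ → Mg, so n(Mg) = 0.3760 / 2 = 0.1880 mol
m(Mg) = 0.1880 × 24.31 = 4.57 g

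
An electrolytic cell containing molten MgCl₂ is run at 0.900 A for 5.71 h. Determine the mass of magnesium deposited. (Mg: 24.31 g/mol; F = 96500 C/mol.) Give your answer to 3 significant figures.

2.33 g

Q = It = 0.900 × 20556 = 18500 C
n(e⁻) = 18500 / 96500 = 0.1917 mol
Mg²⁺ + 2e⁻ → Mg, so n(Mg) = 0.1917 / 2 = 0.09585 mol
m = 0.09585 × 24.31 = 2.33 g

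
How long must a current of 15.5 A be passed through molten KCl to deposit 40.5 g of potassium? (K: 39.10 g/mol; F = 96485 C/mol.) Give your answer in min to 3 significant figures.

107 min

n(K) = 40.5 / 39.10 = 1.036 mol
K⁺ + e⁻ → K, so n(e⁻) = 1.036 mol
Q = 1.036 × 96485 = 99960 C
t = Q / I = 99960 / 15.5 = 6449 s = 107 min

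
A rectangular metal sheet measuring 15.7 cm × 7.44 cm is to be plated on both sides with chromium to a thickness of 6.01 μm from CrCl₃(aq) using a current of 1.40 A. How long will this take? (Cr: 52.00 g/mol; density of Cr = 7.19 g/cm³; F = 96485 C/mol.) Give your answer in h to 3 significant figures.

1.11 h

Plated area = 2 × 15.7 × 7.44 = 233.6 cm²
Volume = 233.6 × 6.01×10⁻⁴ cm = 0.1404 cm³
m(Cr) = 0.1404 × 7.19 = 1.009 g
n(Cr) = 1.009 / 52.00 = 0.01940 mol; n(e⁻) = 3 × 0.01940 = 0.05820 mol
Q = 0.05820 × 96485 = 5615 C
t = 5615 / 1.40 = 4011 s = 1.11 h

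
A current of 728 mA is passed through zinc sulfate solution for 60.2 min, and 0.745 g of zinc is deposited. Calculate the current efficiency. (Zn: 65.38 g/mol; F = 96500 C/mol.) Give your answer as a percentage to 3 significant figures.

Q = 0.728 × 3612 = 2630 C
n(e⁻) = 2630 / 96500 = 0.02725 mol
Zn²⁺ + 2e⁻ → Zn, so theoretical n(Zn) = 0.01363 mol → 0.8911 g
Efficiency = 0.745 / 0.8911 = 0.8360 = 83.6%

83.6%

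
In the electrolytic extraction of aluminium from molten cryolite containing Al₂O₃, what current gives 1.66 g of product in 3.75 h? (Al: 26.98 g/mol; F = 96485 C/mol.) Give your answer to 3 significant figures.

n(Al) = 1.66 / 26.98 = 0.06153 mol
Al³⁺ + 3e⁻ → Al, so n(e⁻) = 3 × 0.06153 = 0.1846 mol
Q = 0.1846 × 96485 = 17810 C
I = Q / t = 17810 / 13500 s = 1.32 A

1.32 A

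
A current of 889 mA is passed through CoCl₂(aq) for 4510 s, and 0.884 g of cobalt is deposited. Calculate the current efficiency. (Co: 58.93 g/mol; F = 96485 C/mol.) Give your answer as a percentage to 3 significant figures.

Q = 0.889 × 4510 = 4009 C
n(e⁻) = 4009 / 96485 = 0.04155 mol
Co²⁺ + 2e⁻ → Co, so theoretical n(Co) = 0.02078 mol → 1.225 g
Efficiency = 0.884 / 1.225 = 0.7216 = 72.2%

72.2%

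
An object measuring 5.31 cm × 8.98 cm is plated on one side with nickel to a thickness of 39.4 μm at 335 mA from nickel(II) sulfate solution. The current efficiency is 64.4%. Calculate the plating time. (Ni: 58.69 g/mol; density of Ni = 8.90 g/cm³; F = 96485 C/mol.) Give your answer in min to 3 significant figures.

Plated area = 5.31 × 8.98 = 47.68 cm²
Volume = 47.68 × 39.4×10⁻⁴ cm = 0.1879 cm³
m(Ni) = 0.1879 × 8.90 = 1.672 g
n(Ni) = 1.672 / 58.69 = 0.02849 mol; n(e⁻) = 2 × 0.02849 = 0.05698 mol
Q = 0.05698 × 96485 / 0.644 = 8537 C
t = 8537 / 0.335 = 25480 s = 425 min

425 min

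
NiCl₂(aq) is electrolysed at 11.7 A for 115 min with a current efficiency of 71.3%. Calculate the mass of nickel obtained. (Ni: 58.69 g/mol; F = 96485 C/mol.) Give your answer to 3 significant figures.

Q = 11.7 × 6900 = 80730 C
n(e⁻) = 80730 / 96485 = 0.8367 mol
Ni²⁺ + 2e⁻ → Ni, so theoretical m(Ni) = 0.4184 × 58.69 = 24.56 g
Actual mass = 71.3% × 24.56 = 17.5 g

17.5 g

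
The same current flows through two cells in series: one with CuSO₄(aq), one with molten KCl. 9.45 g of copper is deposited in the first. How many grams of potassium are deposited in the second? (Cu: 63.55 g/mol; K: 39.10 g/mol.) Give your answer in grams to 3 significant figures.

11.6 g

n(Cu) = 9.45 / 63.55 = 0.1487 mol
Cu²⁺ + 2e⁻ → Cu, so n(e⁻) = 2 × 0.1487 = 0.2974 mol
Same current for the same time ⇒ same n(e⁻) = 0.2974 mol in both cells.
K⁺ + e⁻ → K, so n(K) = 0.2974 mol
m(K) = 0.2974 × 39.10 = 11.6 g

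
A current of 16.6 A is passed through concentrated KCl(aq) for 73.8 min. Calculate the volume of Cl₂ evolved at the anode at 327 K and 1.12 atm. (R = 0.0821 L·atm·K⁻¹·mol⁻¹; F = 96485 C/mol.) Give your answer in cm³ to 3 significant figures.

9130 cm³

Q = 16.6 A × 4428 s = 73500 C
Moles of electrons = 73500 / 96485 = 0.7618 mol
2Cl⁻ → Cl₂ + 2e⁻, so n(Cl₂) = 0.7618 / 2 = 0.3809 mol
V = nRT/P = 0.3809 × 0.0821 × 327 / 1.12 = 9.130 L
= 9130 cm³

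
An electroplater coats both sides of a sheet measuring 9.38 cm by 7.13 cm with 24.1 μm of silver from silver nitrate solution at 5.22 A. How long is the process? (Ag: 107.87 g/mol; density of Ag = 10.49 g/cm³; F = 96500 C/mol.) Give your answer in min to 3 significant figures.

Plated area = 2 × 9.38 × 7.13 = 133.8 cm²
Volume = 133.8 × 24.1×10⁻⁴ cm = 0.3225 cm³
m(Ag) = 0.3225 × 10.49 = 3.383 g
n(Ag) = 3.383 / 107.87 = 0.03136 mol; n(e⁻) = 0.03136 mol
Q = 0.03136 × 96500 = 3026 C
t = 3026 / 5.22 = 579.7 s = 9.66 min

9.66 min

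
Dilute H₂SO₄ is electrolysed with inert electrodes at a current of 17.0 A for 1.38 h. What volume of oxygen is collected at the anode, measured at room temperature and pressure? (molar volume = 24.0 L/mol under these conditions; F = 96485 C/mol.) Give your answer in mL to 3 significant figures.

Q = 17.0 A × 4968 s = 84460 C
n(e⁻) = Q/F = 84460/96485 = 0.8754 mol
2H₂O → O₂ + 4H⁺ + 4e⁻, so n(O₂) = 0.8754 / 4 = 0.2189 mol
V = 0.2189 × 24.0 = 5.254 L
= 5250 mL

5250 mL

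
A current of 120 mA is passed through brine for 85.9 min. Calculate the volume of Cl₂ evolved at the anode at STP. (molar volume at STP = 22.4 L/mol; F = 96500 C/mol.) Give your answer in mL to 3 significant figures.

Q = 0.120 A × 5154 s = 618.5 C
n(e⁻) = Q/F = 618.5/96500 = 0.006409 mol
2Cl⁻ → Cl₂ + 2e⁻, so n(Cl₂) = 0.006409 / 2 = 0.003205 mol
V = 0.003205 × 22.4 = 0.07179 L
= 71.8 mL

71.8 mL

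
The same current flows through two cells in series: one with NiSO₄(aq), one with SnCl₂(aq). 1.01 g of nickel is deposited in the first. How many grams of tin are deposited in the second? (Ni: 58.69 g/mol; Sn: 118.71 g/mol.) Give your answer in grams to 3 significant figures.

n(Ni) = 1.01 / 58.69 = 0.01721 mol
Ni²⁺ + 2e⁻ → Ni, so n(e⁻) = 2 × 0.01721 = 0.03442 mol
In series, the same 0.03442 mol of electrons flows through the second cell.
Sn²⁺ + 2e⁻ → Sn, so n(Sn) = 0.03442 / 2 = 0.01721 mol
m(Sn) = 0.01721 × 118.71 = 2.04 g

2.04 g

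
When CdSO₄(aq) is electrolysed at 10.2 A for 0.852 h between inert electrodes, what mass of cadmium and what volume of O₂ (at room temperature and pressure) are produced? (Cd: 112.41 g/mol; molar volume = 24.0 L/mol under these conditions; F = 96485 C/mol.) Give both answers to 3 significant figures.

Q = 10.2 × 3067.2 = 31290 C; n(e⁻) = 31290 / 96485 = 0.3243 mol
Cathode: Cd²⁺ + 2e⁻ → Cd → n(Cd) = 0.3243/2 = 0.1622 mol → 18.2 g
Anode: 2H₂O → O₂ + 4H⁺ + 4e⁻ → n(O₂) = 0.3243/4 = 0.08108 mol → 1.95 L

18.2 g Cd; 1.95 L O₂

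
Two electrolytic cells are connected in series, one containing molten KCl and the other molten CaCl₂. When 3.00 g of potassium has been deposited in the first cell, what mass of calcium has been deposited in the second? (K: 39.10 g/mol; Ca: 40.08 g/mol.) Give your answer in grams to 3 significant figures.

1.54 g

n(K) = 3.00 / 39.10 = 0.07673 mol
K⁺ + e⁻ → K, so n(e⁻) = 0.07673 mol
In series, the same 0.07673 mol of electrons flows through the second cell.
Ca²⁺ + 2e⁻ → Ca, so n(Ca) = 0.07673 / 2 = 0.03837 mol
m(Ca) = 0.03837 × 40.08 = 1.54 g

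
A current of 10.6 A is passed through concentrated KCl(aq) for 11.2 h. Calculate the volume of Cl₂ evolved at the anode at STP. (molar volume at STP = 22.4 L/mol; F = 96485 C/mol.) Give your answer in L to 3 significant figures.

Q = It = 10.6 × 40320 = 4.274×10^5 C
n(e⁻) = 4.274×10^5 / 96485 = 4.430 mol
2Cl⁻ → Cl₂ + 2e⁻, so n(Cl₂) = 4.430 / 2 = 2.215 mol
V = 2.215 × 22.4 = 49.62 L

49.6 L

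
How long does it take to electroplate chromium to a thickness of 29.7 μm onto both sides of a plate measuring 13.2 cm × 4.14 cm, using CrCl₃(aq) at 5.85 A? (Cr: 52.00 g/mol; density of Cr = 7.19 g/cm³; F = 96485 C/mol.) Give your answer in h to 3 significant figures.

Plated area = 2 × 13.2 × 4.14 = 109.3 cm²
Volume = 109.3 × 29.7×10⁻⁴ cm = 0.3246 cm³
m(Cr) = 0.3246 × 7.19 = 2.334 g
n(Cr) = 2.334 / 52.00 = 0.04488 mol; n(e⁻) = 3 × 0.04488 = 0.1346 mol
Q = 0.1346 × 96485 = 12990 C
t = 12990 / 5.85 = 2221 s = 0.617 h

0.617 h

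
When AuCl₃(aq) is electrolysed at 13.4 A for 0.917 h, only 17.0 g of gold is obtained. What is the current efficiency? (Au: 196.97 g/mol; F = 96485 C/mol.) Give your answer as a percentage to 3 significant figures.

56.5%

Q = 13.4 × 3301.2 = 44240 C
n(e⁻) = 44240 / 96485 = 0.4585 mol
Au³⁺ + 3e⁻ → Au, so theoretical n(Au) = 0.1528 mol → 30.10 g
Efficiency = 17.0 / 30.10 = 0.5648 = 56.5%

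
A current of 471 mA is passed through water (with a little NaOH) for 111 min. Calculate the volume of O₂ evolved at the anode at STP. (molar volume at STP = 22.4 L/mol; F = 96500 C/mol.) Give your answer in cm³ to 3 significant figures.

182 cm³

Charge passed = 0.471 × 6660 = 3137 C
n(e⁻) = 3137 / 96500 = 0.03251 mol
2H₂O → O₂ + 4H⁺ + 4e⁻, so n(O₂) = 0.03251 / 4 = 0.008128 mol
V = 0.008128 × 22.4 = 0.1821 L
= 182 cm³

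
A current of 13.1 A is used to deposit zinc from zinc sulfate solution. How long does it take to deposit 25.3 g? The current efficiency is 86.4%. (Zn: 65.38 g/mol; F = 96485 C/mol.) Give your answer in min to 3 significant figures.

110 min

n(Zn) = 25.3 / 65.38 = 0.3870 mol
Zn²⁺ + 2e⁻ → Zn, so n(e⁻) = 2 × 0.3870 = 0.7740 mol
Q = 0.7740 × 96485 / 0.864 = 86430 C
t = Q / I = 86430 / 13.1 = 6598 s = 110 min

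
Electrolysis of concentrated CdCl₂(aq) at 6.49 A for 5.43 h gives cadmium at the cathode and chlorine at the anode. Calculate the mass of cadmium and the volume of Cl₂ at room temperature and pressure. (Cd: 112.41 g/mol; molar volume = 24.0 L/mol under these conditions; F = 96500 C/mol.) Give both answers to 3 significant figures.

Q = 6.49 × 19548 = 1.269×10^5 C; n(e⁻) = 1.269×10^5 / 96500 = 1.315 mol
Cathode: Cd²⁺ + 2e⁻ → Cd → n(Cd) = 1.315/2 = 0.6575 mol → 73.9 g
Anode: 2Cl⁻ → Cl₂ + 2e⁻ → n(Cl₂) = 1.315/2 = 0.6575 mol → 15.8 L

73.9 g Cd; 15.8 L Cl₂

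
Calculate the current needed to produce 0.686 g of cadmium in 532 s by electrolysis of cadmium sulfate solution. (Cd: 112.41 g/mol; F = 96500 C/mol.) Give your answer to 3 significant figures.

2.21 A

n(Cd) = 0.686 / 112.41 = 0.006103 mol
Cd²⁺ + 2e⁻ → Cd, so n(e⁻) = 2 × 0.006103 = 0.01221 mol
Q = 0.01221 × 96500 = 1178 C
I = Q / t = 1178 / 532 s = 2.21 A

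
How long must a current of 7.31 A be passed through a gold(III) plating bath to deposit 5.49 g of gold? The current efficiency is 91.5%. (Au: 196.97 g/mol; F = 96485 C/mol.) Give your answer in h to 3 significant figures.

0.335 h

n(Au) = 5.49 / 196.97 = 0.02787 mol
Au³⁺ + 3e⁻ → Au, so n(e⁻) = 3 × 0.02787 = 0.08361 mol
Q = 0.08361 × 96485 / 0.915 = 8817 C
t = Q / I = 8817 / 7.31 = 1206 s = 0.335 h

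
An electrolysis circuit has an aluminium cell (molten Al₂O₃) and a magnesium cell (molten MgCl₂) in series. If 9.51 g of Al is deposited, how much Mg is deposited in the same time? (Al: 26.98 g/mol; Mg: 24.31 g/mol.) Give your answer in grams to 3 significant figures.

n(Al) = 9.51 / 26.98 = 0.3525 mol
Al³⁺ + 3e⁻ → Al, so n(e⁻) = 3 × 0.3525 = 1.058 mol
Since the cells are in series, n(e⁻) in the Mg cell is also 1.058 mol.
Mg²⁺ + 2e⁻ → Mg, so n(Mg) = 1.058 / 2 = 0.5290 mol
m(Mg) = 0.5290 × 24.31 = 12.9 g

12.9 g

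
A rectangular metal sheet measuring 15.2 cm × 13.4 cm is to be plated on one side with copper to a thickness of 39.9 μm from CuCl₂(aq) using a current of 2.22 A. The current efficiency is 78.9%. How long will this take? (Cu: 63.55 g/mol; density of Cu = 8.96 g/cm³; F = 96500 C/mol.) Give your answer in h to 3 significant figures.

3.51 h

Plated area = 15.2 × 13.4 = 203.7 cm²
Volume = 203.7 × 39.9×10⁻⁴ cm = 0.8128 cm³
m(Cu) = 0.8128 × 8.96 = 7.283 g
n(Cu) = 7.283 / 63.55 = 0.1146 mol; n(e⁻) = 2 × 0.1146 = 0.2292 mol
Q = 0.2292 × 96500 / 0.789 = 28030 C
t = 28030 / 2.22 = 12630 s = 3.51 h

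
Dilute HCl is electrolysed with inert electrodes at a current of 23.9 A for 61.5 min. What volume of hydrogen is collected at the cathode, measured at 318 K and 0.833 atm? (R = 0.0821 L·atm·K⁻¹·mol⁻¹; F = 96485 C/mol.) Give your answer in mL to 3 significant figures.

14300 mL

Q = 23.9 A × 3690 s = 88190 C
n(e⁻) = 88190 / 96485 = 0.9140 mol
2H⁺ + 2e⁻ → H₂, so n(H₂) = 0.9140 / 2 = 0.4570 mol
V = nRT/P = 0.4570 × 0.0821 × 318 / 0.833 = 14.32 L
= 14300 mL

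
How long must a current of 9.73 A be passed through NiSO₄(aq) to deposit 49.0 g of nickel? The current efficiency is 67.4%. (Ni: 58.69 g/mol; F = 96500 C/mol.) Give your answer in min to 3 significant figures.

n(Ni) = 49.0 / 58.69 = 0.8349 mol
Ni²⁺ + 2e⁻ → Ni, so n(e⁻) = 2 × 0.8349 = 1.670 mol
Q = 1.670 × 96500 / 0.674 = 2.391×10^5 C
t = Q / I = 2.391×10^5 / 9.73 = 24570 s = 410 min

410 min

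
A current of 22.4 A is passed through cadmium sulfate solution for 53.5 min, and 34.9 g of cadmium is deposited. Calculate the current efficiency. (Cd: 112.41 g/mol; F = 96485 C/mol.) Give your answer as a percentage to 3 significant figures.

Q = 22.4 × 3210 = 71900 C
n(e⁻) = 71900 / 96485 = 0.7452 mol
Cd²⁺ + 2e⁻ → Cd, so theoretical n(Cd) = 0.3726 mol → 41.88 g
Efficiency = 34.9 / 41.88 = 0.8333 = 83.3%

83.3%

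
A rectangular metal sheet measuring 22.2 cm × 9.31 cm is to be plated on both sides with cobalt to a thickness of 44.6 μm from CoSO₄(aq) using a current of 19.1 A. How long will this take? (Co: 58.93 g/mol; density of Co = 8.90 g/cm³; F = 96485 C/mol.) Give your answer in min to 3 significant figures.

Plated area = 2 × 22.2 × 9.31 = 413.4 cm²
Volume = 413.4 × 44.6×10⁻⁴ cm = 1.844 cm³
m(Co) = 1.844 × 8.90 = 16.41 g
n(Co) = 16.41 / 58.93 = 0.2785 mol; n(e⁻) = 2 × 0.2785 = 0.5570 mol
Q = 0.5570 × 96485 = 53740 C
t = 53740 / 19.1 = 2814 s = 46.9 min

46.9 min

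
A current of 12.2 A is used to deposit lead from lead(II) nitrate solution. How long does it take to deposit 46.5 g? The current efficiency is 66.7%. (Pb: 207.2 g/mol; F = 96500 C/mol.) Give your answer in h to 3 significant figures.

n(Pb) = 46.5 / 207.2 = 0.2244 mol
Pb²⁺ + 2e⁻ → Pb, so n(e⁻) = 2 × 0.2244 = 0.4488 mol
Q = 0.4488 × 96500 / 0.667 = 64930 C
t = Q / I = 64930 / 12.2 = 5322 s = 1.48 h

1.48 h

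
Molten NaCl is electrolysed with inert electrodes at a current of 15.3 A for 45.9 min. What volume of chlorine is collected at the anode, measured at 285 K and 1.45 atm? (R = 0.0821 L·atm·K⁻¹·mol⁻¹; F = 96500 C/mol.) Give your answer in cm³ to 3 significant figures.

3520 cm³

Q = 15.3 A × 2754 s = 42140 C
n(e⁻) = Q/F = 42140/96500 = 0.4367 mol
2Cl⁻ → Cl₂ + 2e⁻, so n(Cl₂) = 0.4367 / 2 = 0.2184 mol
V = nRT/P = 0.2184 × 0.0821 × 285 / 1.45 = 3.524 L
= 3520 cm³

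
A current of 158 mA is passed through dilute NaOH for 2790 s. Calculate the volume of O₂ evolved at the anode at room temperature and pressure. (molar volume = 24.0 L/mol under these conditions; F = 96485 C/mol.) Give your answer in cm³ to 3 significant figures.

Charge passed = 0.158 × 2790 = 440.8 C
Moles of electrons = 440.8 / 96485 = 0.004569 mol
2H₂O → O₂ + 4H⁺ + 4e⁻, so n(O₂) = 0.004569 / 4 = 0.001142 mol
V = 0.001142 × 24.0 = 0.02741 L
= 27.4 cm³

27.4 cm³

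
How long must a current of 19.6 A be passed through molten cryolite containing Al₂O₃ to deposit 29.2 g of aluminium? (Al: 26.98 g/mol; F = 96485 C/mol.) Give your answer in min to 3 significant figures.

n(Al) = 29.2 / 26.98 = 1.082 mol
Al³⁺ + 3e⁻ → Al, so n(e⁻) = 3 × 1.082 = 3.246 mol
Q = 3.246 × 96485 = 3.132×10^5 C
t = Q / I = 3.132×10^5 / 19.6 = 15980 s = 266 min

266 min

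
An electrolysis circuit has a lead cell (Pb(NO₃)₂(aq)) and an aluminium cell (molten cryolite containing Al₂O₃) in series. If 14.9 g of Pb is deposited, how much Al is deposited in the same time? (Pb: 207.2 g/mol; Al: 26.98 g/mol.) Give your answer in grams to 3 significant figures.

1.29 g

n(Pb) = 14.9 / 207.2 = 0.07191 mol
Pb²⁺ + 2e⁻ → Pb, so n(e⁻) = 2 × 0.07191 = 0.1438 mol
Since the cells are in series, n(e⁻) in the Al cell is also 0.1438 mol.
Al³⁺ + 3e⁻ → Al, so n(Al) = 0.1438 / 3 = 0.04793 mol
m(Al) = 0.04793 × 26.98 = 1.29 g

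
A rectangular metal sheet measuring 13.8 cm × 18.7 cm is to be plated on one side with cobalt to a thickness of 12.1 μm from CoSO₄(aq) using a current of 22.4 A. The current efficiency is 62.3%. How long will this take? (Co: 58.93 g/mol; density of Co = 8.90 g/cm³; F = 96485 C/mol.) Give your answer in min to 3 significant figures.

Plated area = 13.8 × 18.7 = 258.1 cm²
Volume = 258.1 × 12.1×10⁻⁴ cm = 0.3123 cm³
m(Co) = 0.3123 × 8.90 = 2.779 g
n(Co) = 2.779 / 58.93 = 0.04716 mol; n(e⁻) = 2 × 0.04716 = 0.09432 mol
Q = 0.09432 × 96485 / 0.623 = 14610 C
t = 14610 / 22.4 = 652.2 s = 10.9 min

10.9 min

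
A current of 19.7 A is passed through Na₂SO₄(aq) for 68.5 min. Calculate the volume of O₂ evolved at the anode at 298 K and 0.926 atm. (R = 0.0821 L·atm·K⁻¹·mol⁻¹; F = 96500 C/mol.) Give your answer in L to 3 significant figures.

5.54 L

Charge passed = 19.7 × 4110 = 80970 C
n(e⁻) = 80970 / 96500 = 0.8391 mol
2H₂O → O₂ + 4H⁺ + 4e⁻, so n(O₂) = 0.8391 / 4 = 0.2098 mol
V = nRT/P = 0.2098 × 0.0821 × 298 / 0.926 = 5.543 L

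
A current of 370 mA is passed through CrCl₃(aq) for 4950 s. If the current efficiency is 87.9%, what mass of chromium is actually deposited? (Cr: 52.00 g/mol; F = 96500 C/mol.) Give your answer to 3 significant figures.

Q = 0.370 × 4950 = 1832 C
n(e⁻) = 1832 / 96500 = 0.01898 mol
Cr³⁺ + 3e⁻ → Cr, so theoretical m(Cr) = 0.006327 × 52.00 = 0.3290 g
Actual mass = 87.9% × 0.3290 = 0.289 g

0.289 g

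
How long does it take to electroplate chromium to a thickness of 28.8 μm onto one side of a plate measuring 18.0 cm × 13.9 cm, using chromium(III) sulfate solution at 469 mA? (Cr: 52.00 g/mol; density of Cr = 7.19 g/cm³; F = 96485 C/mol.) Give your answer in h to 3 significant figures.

17.1 h

Plated area = 18.0 × 13.9 = 250.2 cm²
Volume = 250.2 × 28.8×10⁻⁴ cm = 0.7206 cm³
m(Cr) = 0.7206 × 7.19 = 5.181 g
n(Cr) = 5.181 / 52.00 = 0.09963 mol; n(e⁻) = 3 × 0.09963 = 0.2989 mol
Q = 0.2989 × 96485 = 28840 C
t = 28840 / 0.469 = 61490 s = 17.1 h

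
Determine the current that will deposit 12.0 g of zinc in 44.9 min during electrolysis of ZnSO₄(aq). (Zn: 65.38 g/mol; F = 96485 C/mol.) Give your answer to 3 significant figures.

n(Zn) = 12.0 / 65.38 = 0.1835 mol
Zn²⁺ + 2e⁻ → Zn, so n(e⁻) = 2 × 0.1835 = 0.3670 mol
Q = 0.3670 × 96485 = 35410 C
I = Q / t = 35410 / 2694 s = 13.1 A

13.1 A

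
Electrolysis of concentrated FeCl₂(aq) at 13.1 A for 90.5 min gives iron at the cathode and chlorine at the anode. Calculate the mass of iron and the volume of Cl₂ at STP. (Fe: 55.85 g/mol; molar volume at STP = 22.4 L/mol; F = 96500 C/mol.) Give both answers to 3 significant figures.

Q = 13.1 × 5430 = 71130 C; n(e⁻) = 71130 / 96500 = 0.7371 mol
Cathode: Fe²⁺ + 2e⁻ → Fe → n(Fe) = 0.7371/2 = 0.3686 mol → 20.6 g
Anode: 2Cl⁻ → Cl₂ + 2e⁻ → n(Cl₂) = 0.7371/2 = 0.3686 mol → 8.26 L

20.6 g Fe; 8.26 L Cl₂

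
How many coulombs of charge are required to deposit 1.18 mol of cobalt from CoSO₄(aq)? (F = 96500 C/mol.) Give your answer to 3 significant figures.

2.28×10^5 C

Co²⁺ + 2e⁻ → Co, so n(e⁻) = 2 × 1.18 = 2.360 mol
Q = 2.360 × 96500 = 2.277×10^5 C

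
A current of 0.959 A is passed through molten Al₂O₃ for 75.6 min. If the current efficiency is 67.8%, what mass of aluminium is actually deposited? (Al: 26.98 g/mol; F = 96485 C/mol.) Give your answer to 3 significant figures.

Q = 0.959 × 4536 = 4350 C
n(e⁻) = 4350 / 96485 = 0.04508 mol
Al³⁺ + 3e⁻ → Al, so theoretical m(Al) = 0.01503 × 26.98 = 0.4055 g
Actual mass = 67.8% × 0.4055 = 0.275 g

0.275 g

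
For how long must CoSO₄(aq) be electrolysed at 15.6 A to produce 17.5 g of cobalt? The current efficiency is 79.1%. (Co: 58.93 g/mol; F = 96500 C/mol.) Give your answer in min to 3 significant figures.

77.4 min

n(Co) = 17.5 / 58.93 = 0.2970 mol
Co²⁺ + 2e⁻ → Co, so n(e⁻) = 2 × 0.2970 = 0.5940 mol
Q = 0.5940 × 96500 / 0.791 = 72470 C
t = Q / I = 72470 / 15.6 = 4646 s = 77.4 min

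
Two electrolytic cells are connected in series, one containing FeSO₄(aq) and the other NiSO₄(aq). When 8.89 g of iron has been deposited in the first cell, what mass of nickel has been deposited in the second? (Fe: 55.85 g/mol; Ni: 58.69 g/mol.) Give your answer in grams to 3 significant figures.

9.34 g

n(Fe) = 8.89 / 55.85 = 0.1592 mol
Fe²⁺ + 2e⁻ → Fe, so n(e⁻) = 2 × 0.1592 = 0.3184 mol
Same current for the same time ⇒ same n(e⁻) = 0.3184 mol in both cells.
Ni²⁺ + 2e⁻ → Ni, so n(Ni) = 0.3184 / 2 = 0.1592 mol
m(Ni) = 0.1592 × 58.69 = 9.34 g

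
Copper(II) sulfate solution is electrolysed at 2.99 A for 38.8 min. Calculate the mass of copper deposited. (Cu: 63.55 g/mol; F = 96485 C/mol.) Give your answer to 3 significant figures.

2.29 g

Q = 2.99 A × 2328 s = 6961 C
n(e⁻) = 6961 / 96485 = 0.07215 mol
Cu²⁺ + 2e⁻ → Cu, so n(Cu) = 0.07215 / 2 = 0.03608 mol
m = 0.03608 × 63.55 = 2.29 g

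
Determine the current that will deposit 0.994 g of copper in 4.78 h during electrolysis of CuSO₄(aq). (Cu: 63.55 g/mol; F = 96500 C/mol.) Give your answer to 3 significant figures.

0.175 A

n(Cu) = 0.994 / 63.55 = 0.01564 mol
Cu²⁺ + 2e⁻ → Cu, so n(e⁻) = 2 × 0.01564 = 0.03128 mol
Q = 0.03128 × 96500 = 3019 C
I = Q / t = 3019 / 17208 s = 0.175 A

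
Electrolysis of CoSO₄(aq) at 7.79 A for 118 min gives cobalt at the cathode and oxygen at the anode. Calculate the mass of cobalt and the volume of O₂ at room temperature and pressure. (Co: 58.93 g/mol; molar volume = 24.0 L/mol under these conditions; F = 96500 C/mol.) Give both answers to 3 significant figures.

Q = 7.79 × 7080 = 55150 C; n(e⁻) = 55150 / 96500 = 0.5715 mol
Cathode: Co²⁺ + 2e⁻ → Co → n(Co) = 0.5715/2 = 0.2858 mol → 16.8 g
Anode: 2H₂O → O₂ + 4H⁺ + 4e⁻ → n(O₂) = 0.5715/4 = 0.1429 mol → 3.43 L

16.8 g Co; 3.43 L O₂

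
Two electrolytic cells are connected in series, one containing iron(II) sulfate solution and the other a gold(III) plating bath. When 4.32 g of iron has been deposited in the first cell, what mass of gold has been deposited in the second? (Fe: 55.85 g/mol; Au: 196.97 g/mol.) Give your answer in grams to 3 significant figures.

n(Fe) = 4.32 / 55.85 = 0.07735 mol
Fe²⁺ + 2e⁻ → Fe, so n(e⁻) = 2 × 0.07735 = 0.1547 mol
In series, the same 0.1547 mol of electrons flows through the second cell.
Au³⁺ + 3e⁻ → Au, so n(Au) = 0.1547 / 3 = 0.05157 mol
m(Au) = 0.05157 × 196.97 = 10.2 g

10.2 g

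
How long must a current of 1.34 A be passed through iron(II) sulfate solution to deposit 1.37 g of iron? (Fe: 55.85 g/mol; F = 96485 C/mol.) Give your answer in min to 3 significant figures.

58.9 min

n(Fe) = 1.37 / 55.85 = 0.02453 mol
Fe²⁺ + 2e⁻ → Fe, so n(e⁻) = 2 × 0.02453 = 0.04906 mol
Q = 0.04906 × 96485 = 4734 C
t = Q / I = 4734 / 1.34 = 3533 s = 58.9 min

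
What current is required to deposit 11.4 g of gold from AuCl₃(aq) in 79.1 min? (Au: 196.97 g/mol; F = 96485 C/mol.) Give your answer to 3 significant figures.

3.53 A

n(Au) = 11.4 / 196.97 = 0.05788 mol
Au³⁺ + 3e⁻ → Au, so n(e⁻) = 3 × 0.05788 = 0.1736 mol
Q = 0.1736 × 96485 = 16750 C
I = Q / t = 16750 / 4746 s = 3.53 A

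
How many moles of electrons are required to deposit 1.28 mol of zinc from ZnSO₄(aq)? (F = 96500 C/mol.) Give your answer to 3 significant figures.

2.56 mol

Zn²⁺ + 2e⁻ → Zn, so n(e⁻) = 2 × 1.28 = 2.560 mol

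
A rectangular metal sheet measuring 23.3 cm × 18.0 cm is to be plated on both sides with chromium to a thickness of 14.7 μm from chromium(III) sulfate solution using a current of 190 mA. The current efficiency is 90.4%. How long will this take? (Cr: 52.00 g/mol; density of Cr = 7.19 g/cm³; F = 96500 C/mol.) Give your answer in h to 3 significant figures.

Plated area = 2 × 23.3 × 18.0 = 838.8 cm²
Volume = 838.8 × 14.7×10⁻⁴ cm = 1.233 cm³
m(Cr) = 1.233 × 7.19 = 8.865 g
n(Cr) = 8.865 / 52.00 = 0.1705 mol; n(e⁻) = 3 × 0.1705 = 0.5115 mol
Q = 0.5115 × 96500 / 0.904 = 54600 C
t = 54600 / 0.190 = 2.874×10^5 s = 79.8 h

79.8 h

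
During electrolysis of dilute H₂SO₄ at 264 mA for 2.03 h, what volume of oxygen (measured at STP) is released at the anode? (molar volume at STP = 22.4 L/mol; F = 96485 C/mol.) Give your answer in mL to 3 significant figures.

Charge passed = 0.264 × 7308 = 1929 C
Moles of electrons = 1929 / 96485 = 0.01999 mol
2H₂O → O₂ + 4H⁺ + 4e⁻, so n(O₂) = 0.01999 / 4 = 0.004998 mol
V = 0.004998 × 22.4 = 0.1120 L
= 112 mL

112 mL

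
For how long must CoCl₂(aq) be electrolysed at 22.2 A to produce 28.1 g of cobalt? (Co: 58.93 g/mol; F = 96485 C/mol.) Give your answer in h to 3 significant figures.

1.15 h

n(Co) = 28.1 / 58.93 = 0.4768 mol
Co²⁺ + 2e⁻ → Co, so n(e⁻) = 2 × 0.4768 = 0.9536 mol
Q = 0.9536 × 96485 = 92010 C
t = Q / I = 92010 / 22.2 = 4145 s = 1.15 h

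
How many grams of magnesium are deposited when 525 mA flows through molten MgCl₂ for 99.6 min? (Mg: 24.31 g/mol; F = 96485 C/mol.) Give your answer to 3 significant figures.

0.395 g

Charge passed = 0.525 × 5976 = 3137 C
n(e⁻) = Q/F = 3137/96485 = 0.03251 mol
Mg²⁺ + 2e⁻ → Mg, so n(Mg) = 0.03251 / 2 = 0.01626 mol
m = 0.01626 × 24.31 = 0.395 g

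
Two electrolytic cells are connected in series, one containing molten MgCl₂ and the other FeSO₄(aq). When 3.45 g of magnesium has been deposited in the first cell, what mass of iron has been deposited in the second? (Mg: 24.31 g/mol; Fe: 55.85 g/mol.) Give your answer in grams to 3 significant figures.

n(Mg) = 3.45 / 24.31 = 0.1419 mol
Mg²⁺ + 2e⁻ → Mg, so n(e⁻) = 2 × 0.1419 = 0.2838 mol
In series, the same 0.2838 mol of electrons flows through the second cell.
Fe²⁺ + 2e⁻ → Fe, so n(Fe) = 0.2838 / 2 = 0.1419 mol
m(Fe) = 0.1419 × 55.85 = 7.93 g

7.93 g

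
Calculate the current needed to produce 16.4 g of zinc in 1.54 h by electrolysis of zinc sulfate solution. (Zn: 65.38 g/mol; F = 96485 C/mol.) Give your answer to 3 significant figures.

8.73 A

n(Zn) = 16.4 / 65.38 = 0.2508 mol
Zn²⁺ + 2e⁻ → Zn, so n(e⁻) = 2 × 0.2508 = 0.5016 mol
Q = 0.5016 × 96485 = 48400 C
I = Q / t = 48400 / 5544 s = 8.73 A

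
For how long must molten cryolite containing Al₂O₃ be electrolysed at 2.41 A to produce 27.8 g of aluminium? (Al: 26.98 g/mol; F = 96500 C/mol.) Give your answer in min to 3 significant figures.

n(Al) = 27.8 / 26.98 = 1.030 mol
Al³⁺ + 3e⁻ → Al, so n(e⁻) = 3 × 1.030 = 3.090 mol
Q = 3.090 × 96500 = 2.982×10^5 C
t = Q / I = 2.982×10^5 / 2.41 = 1.237×10^5 s = 2060 min

2060 min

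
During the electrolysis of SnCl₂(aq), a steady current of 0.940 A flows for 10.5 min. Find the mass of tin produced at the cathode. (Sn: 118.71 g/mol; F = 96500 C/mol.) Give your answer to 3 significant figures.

0.364 g

Q = 0.940 A × 630 s = 592.2 C
Moles of electrons = 592.2 / 96500 = 0.006137 mol
Sn²⁺ + 2e⁻ → Sn, so n(Sn) = 0.006137 / 2 = 0.003069 mol
m = 0.003069 × 118.71 = 0.364 g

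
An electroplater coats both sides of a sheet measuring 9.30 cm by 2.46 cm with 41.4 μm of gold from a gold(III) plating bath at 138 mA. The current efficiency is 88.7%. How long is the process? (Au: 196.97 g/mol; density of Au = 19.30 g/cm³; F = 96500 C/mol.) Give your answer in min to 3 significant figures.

732 min

Plated area = 2 × 9.30 × 2.46 = 45.76 cm²
Volume = 45.76 × 41.4×10⁻⁴ cm = 0.1894 cm³
m(Au) = 0.1894 × 19.30 = 3.655 g
n(Au) = 3.655 / 196.97 = 0.01856 mol; n(e⁻) = 3 × 0.01856 = 0.05568 mol
Q = 0.05568 × 96500 / 0.887 = 6058 C
t = 6058 / 0.138 = 43900 s = 732 min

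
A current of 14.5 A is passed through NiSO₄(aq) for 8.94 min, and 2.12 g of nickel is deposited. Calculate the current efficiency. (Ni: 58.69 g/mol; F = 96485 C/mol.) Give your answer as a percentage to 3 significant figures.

Q = 14.5 × 536.4 = 7778 C
n(e⁻) = 7778 / 96485 = 0.08061 mol
Ni²⁺ + 2e⁻ → Ni, so theoretical n(Ni) = 0.04031 mol → 2.366 g
Efficiency = 2.12 / 2.366 = 0.8960 = 89.6%

89.6%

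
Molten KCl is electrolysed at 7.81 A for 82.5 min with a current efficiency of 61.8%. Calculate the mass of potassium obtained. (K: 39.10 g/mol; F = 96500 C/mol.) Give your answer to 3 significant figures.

Q = 7.81 × 4950 = 38660 C
n(e⁻) = 38660 / 96500 = 0.4006 mol
K⁺ + e⁻ → K, so theoretical m(K) = 0.4006 × 39.10 = 15.66 g
Actual mass = 61.8% × 15.66 = 9.68 g

9.68 g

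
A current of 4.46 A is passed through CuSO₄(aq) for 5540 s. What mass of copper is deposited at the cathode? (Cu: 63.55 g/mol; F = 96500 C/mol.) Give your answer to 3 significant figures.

Q = It = 4.46 × 5540 = 24710 C
n(e⁻) = Q/F = 24710/96500 = 0.2561 mol
Cu²⁺ + 2e⁻ → Cu, so n(Cu) = 0.2561 / 2 = 0.1281 mol
m = 0.1281 × 63.55 = 8.14 g

8.14 g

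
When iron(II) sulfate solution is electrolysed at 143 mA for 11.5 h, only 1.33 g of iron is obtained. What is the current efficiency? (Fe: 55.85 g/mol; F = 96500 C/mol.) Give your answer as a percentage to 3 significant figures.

Q = 0.143 × 41400 = 5920 C
n(e⁻) = 5920 / 96500 = 0.06135 mol
Fe²⁺ + 2e⁻ → Fe, so theoretical n(Fe) = 0.03068 mol → 1.713 g
Efficiency = 1.33 / 1.713 = 0.7764 = 77.6%

77.6%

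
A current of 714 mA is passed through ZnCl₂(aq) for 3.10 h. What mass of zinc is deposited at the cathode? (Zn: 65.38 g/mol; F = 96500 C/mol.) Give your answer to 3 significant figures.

2.70 g

Q = It = 0.714 × 11160 = 7968 C
Moles of electrons = 7968 / 96500 = 0.08257 mol
Zn²⁺ + 2e⁻ → Zn, so n(Zn) = 0.08257 / 2 = 0.04129 mol
m = 0.04129 × 65.38 = 2.70 g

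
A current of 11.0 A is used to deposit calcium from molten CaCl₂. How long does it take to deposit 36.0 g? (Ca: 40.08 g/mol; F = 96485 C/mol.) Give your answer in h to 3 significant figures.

n(Ca) = 36.0 / 40.08 = 0.8982 mol
Ca²⁺ + 2e⁻ → Ca, so n(e⁻) = 2 × 0.8982 = 1.796 mol
Q = 1.796 × 96485 = 1.733×10^5 C
t = Q / I = 1.733×10^5 / 11.0 = 15750 s = 4.38 h

4.38 h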